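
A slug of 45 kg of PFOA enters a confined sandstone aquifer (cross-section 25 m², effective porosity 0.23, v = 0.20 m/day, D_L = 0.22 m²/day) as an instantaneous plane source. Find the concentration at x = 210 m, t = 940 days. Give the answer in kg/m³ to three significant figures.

0.0855 kg/m³

For an instantaneous plane source, C(x,t) = M/(n_e·A·√(4πDt)) · exp(−(x−vt)²/(4Dt)), with n_e·A the pore (flow) area.
Plume center vt = 0.20 × 940 = 188 m, so the well at 210 m is 22 m downgradient of the peak.
√(4πDt) = 50.98 m, giving peak height M/(n_e·A·√(4πDt)) = 45/(0.23 × 25 × 50.98) = 0.1535 kg/m³.
(x−vt)²/(4Dt) = (22)²/(4 × 0.22 × 940) = 0.5851; exp(−0.5851) = 0.5571.
C = 0.1535 × 0.5571 = 0.0855 kg/m³.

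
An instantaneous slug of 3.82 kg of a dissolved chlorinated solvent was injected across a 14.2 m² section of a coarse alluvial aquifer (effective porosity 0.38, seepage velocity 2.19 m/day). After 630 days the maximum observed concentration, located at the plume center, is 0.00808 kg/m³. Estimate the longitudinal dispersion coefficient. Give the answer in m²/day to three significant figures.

0.970 m²/day

At the plume center C_max = M/(n_e·A·√(4πDt)), so D = M²/(4πt·(n_e·A·C_max)²).
n_e·A·C_max = 0.38 × 14.2 × 0.00808 = 0.04360 kg/m.
D = 3.82²/(4π × 630 × 0.04360²) = 0.970 m²/day.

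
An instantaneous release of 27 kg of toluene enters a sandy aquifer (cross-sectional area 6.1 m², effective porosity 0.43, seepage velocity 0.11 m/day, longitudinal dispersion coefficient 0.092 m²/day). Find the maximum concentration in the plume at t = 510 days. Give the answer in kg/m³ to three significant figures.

0.424 kg/m³

The peak of an instantaneous 1D plume sits at x = vt; there the Gaussian factor is 1 and C_max = M/(n_e·A·√(4πDt)), where n_e·A is the pore area the mass is dissolved in.
√(4πDt) = √(4π × 0.092 × 510) = 24.28 m, so C_max = 27/(0.43 × 6.1 × 24.28) = 0.424 kg/m³.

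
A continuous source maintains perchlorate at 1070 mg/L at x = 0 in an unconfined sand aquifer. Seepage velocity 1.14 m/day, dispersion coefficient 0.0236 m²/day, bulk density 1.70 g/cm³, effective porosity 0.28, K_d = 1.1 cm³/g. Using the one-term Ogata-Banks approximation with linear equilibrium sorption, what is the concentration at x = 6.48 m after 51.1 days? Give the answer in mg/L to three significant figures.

1040 mg/L

Retardation factor R = 1 + ρ_b·K_d/n = 1 + 1.70 × 1.1/0.28 = 7.679.
Sorption retards both mechanisms: v_R = v/R = 0.1485 m/day, D_R = D/R = 0.003073 m²/day.
v_R·t = 0.1485 × 51.1 = 7.58835 m; 2√(D_R t) = 0.7925 m; argument = (6.48 − 7.58835)/0.7925 = -1.399.
C = C₀ × ½·erfc(-1.399) = 1070 × 0.9761 = 1040 mg/L.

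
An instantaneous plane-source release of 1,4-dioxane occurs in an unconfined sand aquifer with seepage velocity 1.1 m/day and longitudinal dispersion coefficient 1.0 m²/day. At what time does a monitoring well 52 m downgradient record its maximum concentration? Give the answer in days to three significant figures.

For the 1D instantaneous-source solution, setting ∂C/∂t = 0 at fixed x gives v²t² + 2Dt − x² = 0, so t = (√(D² + v²x²) − D)/v².
√(D² + v²x²) = √(1.0² + 1.1² × 52²) = 57.21; v² = 1.21.
t = (57.21 − 1.0)/1.21 = 46.5 days (vs. the pure-advection estimate x/v = 47.3 d).

46.5 days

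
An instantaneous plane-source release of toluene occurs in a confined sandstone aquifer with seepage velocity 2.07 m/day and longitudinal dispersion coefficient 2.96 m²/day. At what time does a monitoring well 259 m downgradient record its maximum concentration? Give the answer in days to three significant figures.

For the 1D instantaneous-source solution, setting ∂C/∂t = 0 at fixed x gives v²t² + 2Dt − x² = 0, so t = (√(D² + v²x²) − D)/v².
√(D² + v²x²) = √(2.96² + 2.07² × 259²) = 536.1; v² = 4.2849.
t = (536.1 − 2.96)/4.2849 = 124 days (vs. the pure-advection estimate x/v = 125 d).

124 days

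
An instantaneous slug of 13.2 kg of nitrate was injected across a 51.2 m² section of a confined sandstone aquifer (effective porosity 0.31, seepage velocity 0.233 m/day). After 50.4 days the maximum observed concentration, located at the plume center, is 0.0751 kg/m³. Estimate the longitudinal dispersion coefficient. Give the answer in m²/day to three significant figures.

0.194 m²/day

At the plume center C_max = M/(n_e·A·√(4πDt)), so D = M²/(4πt·(n_e·A·C_max)²).
n_e·A·C_max = 0.31 × 51.2 × 0.0751 = 1.192 kg/m.
D = 13.2²/(4π × 50.4 × 1.192²) = 0.194 m²/day.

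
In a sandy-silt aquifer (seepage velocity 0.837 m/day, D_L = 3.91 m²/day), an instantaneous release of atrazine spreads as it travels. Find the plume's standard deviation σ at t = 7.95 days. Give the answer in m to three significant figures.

Dispersive spreading gives a Gaussian with σ² = 2Dt; advection only shifts the center.
σ = √(2 × 3.91 × 7.95) = 7.88 m.

7.88 m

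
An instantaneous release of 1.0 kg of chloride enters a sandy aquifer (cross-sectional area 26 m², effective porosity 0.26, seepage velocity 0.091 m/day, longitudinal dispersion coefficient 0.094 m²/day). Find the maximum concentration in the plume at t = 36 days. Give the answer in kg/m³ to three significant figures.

The peak of an instantaneous 1D plume sits at x = vt; there the Gaussian factor is 1 and C_max = M/(n_e·A·√(4πDt)), where n_e·A is the pore area the mass is dissolved in.
√(4πDt) = √(4π × 0.094 × 36) = 6.521 m, so C_max = 1.0/(0.26 × 26 × 6.521) = 0.0227 kg/m³.

0.0227 kg/m³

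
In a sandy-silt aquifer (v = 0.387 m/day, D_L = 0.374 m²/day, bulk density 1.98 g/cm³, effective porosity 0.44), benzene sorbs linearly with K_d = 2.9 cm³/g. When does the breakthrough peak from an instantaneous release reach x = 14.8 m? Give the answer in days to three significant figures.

503 days

Retardation factor R = 1 + ρ_b·K_d/n = 1 + 1.98 × 2.9/0.44 = 14.05.
Sorption retards both mechanisms: v_R = v/R = 0.02754 m/day, D_R = D/R = 0.02662 m²/day.
Peak time from v_R²t² + 2D_R t − x² = 0: t = (√(D_R² + v_R²x²) − D_R)/v_R².
√(D_R² + v_R²x²) = √(0.02662² + 0.02754² × 14.8²) = 0.4085; v_R² = 0.0007585.
t = (0.4085 − 0.02662)/0.0007585 = 503 days.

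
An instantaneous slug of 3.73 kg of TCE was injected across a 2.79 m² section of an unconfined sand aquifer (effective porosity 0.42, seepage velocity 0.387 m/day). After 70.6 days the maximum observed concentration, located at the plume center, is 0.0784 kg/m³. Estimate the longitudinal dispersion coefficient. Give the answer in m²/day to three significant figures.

At the plume center C_max = M/(n_e·A·√(4πDt)), so D = M²/(4πt·(n_e·A·C_max)²).
n_e·A·C_max = 0.42 × 2.79 × 0.0784 = 0.09187 kg/m.
D = 3.73²/(4π × 70.6 × 0.09187²) = 1.86 m²/day.

1.86 m²/day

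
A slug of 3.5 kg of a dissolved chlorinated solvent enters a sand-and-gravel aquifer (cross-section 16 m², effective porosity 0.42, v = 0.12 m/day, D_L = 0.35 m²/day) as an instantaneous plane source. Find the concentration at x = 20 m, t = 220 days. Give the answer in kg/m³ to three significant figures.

For an instantaneous plane source, C(x,t) = M/(n_e·A·√(4πDt)) · exp(−(x−vt)²/(4Dt)), with n_e·A the pore (flow) area.
Plume center vt = 0.12 × 220 = 26.4 m, so the well at 20 m is 6.4 m upgradient of the peak.
√(4πDt) = 31.11 m, giving peak height M/(n_e·A·√(4πDt)) = 3.5/(0.42 × 16 × 31.11) = 0.01674 kg/m³.
(x−vt)²/(4Dt) = (-6.4)²/(4 × 0.35 × 220) = 0.1330; exp(−0.1330) = 0.8755.
C = 0.01674 × 0.8755 = 0.0147 kg/m³.

0.0147 kg/m³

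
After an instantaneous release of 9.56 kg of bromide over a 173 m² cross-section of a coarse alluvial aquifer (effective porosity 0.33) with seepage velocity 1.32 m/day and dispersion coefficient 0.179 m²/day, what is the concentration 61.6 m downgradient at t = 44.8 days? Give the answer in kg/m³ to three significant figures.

For an instantaneous plane source, C(x,t) = M/(n_e·A·√(4πDt)) · exp(−(x−vt)²/(4Dt)), with n_e·A the pore (flow) area.
Plume center vt = 1.32 × 44.8 = 59.136 m, so the well at 61.6 m is 2.464 m downgradient of the peak.
√(4πDt) = 10.04 m, giving peak height M/(n_e·A·√(4πDt)) = 9.56/(0.33 × 173 × 10.04) = 0.01668 kg/m³.
(x−vt)²/(4Dt) = (2.464)²/(4 × 0.179 × 44.8) = 0.1893; exp(−0.1893) = 0.8275.
C = 0.01668 × 0.8275 = 0.0138 kg/m³.

0.0138 kg/m³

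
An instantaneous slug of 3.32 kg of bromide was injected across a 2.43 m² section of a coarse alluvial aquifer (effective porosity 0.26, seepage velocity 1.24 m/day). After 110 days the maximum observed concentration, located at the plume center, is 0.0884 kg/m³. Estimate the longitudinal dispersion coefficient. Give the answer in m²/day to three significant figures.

At the plume center C_max = M/(n_e·A·√(4πDt)), so D = M²/(4πt·(n_e·A·C_max)²).
n_e·A·C_max = 0.26 × 2.43 × 0.0884 = 0.05585 kg/m.
D = 3.32²/(4π × 110 × 0.05585²) = 2.56 m²/day.

2.56 m²/day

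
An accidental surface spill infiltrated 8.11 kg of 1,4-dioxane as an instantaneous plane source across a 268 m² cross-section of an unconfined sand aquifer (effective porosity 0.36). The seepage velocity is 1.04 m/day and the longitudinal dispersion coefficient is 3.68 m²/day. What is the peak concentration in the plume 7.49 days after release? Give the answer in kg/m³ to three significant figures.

0.00452 kg/m³

The peak of an instantaneous 1D plume sits at x = vt; there the Gaussian factor is 1 and C_max = M/(n_e·A·√(4πDt)), where n_e·A is the pore area the mass is dissolved in.
√(4πDt) = √(4π × 3.68 × 7.49) = 18.61 m, so C_max = 8.11/(0.36 × 268 × 18.61) = 0.00452 kg/m³.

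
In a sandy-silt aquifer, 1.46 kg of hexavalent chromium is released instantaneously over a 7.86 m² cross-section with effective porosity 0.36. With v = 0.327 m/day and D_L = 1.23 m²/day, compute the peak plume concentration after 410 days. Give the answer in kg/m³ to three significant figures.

The peak of an instantaneous 1D plume sits at x = vt; there the Gaussian factor is 1 and C_max = M/(n_e·A·√(4πDt)), where n_e·A is the pore area the mass is dissolved in.
√(4πDt) = √(4π × 1.23 × 410) = 79.61 m, so C_max = 1.46/(0.36 × 7.86 × 79.61) = 0.00648 kg/m³.

0.00648 kg/m³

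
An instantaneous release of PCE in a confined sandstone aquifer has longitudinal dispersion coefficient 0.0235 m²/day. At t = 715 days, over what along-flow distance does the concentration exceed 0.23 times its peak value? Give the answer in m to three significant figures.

The plume is Gaussian with σ = √(2Dt) = √(2 × 0.0235 × 715) = 5.797 m.
C/C_peak = exp(−Δx²/(2σ²)) = 0.23 ⇒ Δx = σ·√(−2 ln 0.23) = 5.797 × 1.714 = 9.936 m.
Width = 2Δx = 19.9 m.

19.9 m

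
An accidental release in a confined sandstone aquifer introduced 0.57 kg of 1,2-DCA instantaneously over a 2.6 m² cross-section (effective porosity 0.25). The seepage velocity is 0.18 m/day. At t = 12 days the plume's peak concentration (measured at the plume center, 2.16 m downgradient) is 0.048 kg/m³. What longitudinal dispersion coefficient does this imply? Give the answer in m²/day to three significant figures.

At the plume center C_max = M/(n_e·A·√(4πDt)), so D = M²/(4πt·(n_e·A·C_max)²).
n_e·A·C_max = 0.25 × 2.6 × 0.048 = 0.03120 kg/m.
D = 0.57²/(4π × 12 × 0.03120²) = 2.21 m²/day.

2.21 m²/day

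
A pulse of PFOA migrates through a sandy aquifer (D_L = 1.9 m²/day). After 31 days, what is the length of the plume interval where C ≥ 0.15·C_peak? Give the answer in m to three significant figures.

42.3 m

The plume is Gaussian with σ = √(2Dt) = √(2 × 1.9 × 31) = 10.85 m.
C/C_peak = exp(−Δx²/(2σ²)) = 0.15 ⇒ Δx = σ·√(−2 ln 0.15) = 10.85 × 1.948 = 21.14 m.
Width = 2Δx = 42.3 m.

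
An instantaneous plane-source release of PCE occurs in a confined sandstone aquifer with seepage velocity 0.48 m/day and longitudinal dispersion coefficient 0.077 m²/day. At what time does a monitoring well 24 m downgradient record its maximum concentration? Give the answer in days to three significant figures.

For the 1D instantaneous-source solution, setting ∂C/∂t = 0 at fixed x gives v²t² + 2Dt − x² = 0, so t = (√(D² + v²x²) − D)/v².
√(D² + v²x²) = √(0.077² + 0.48² × 24²) = 11.52; v² = 0.2304.
t = (11.52 − 0.077)/0.2304 = 49.7 days (vs. the pure-advection estimate x/v = 50.0 d).

49.7 days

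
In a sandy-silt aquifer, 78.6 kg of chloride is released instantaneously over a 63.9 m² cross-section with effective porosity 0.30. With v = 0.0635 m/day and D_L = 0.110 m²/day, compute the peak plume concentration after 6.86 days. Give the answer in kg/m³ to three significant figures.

1.33 kg/m³

The peak of an instantaneous 1D plume sits at x = vt; there the Gaussian factor is 1 and C_max = M/(n_e·A·√(4πDt)), where n_e·A is the pore area the mass is dissolved in.
√(4πDt) = √(4π × 0.110 × 6.86) = 3.079 m, so C_max = 78.6/(0.30 × 63.9 × 3.079) = 1.33 kg/m³.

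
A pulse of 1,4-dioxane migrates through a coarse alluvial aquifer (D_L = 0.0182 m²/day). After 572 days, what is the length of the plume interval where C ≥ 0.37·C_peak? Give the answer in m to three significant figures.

The plume is Gaussian with σ = √(2Dt) = √(2 × 0.0182 × 572) = 4.563 m.
C/C_peak = exp(−Δx²/(2σ²)) = 0.37 ⇒ Δx = σ·√(−2 ln 0.37) = 4.563 × 1.410 = 6.434 m.
Width = 2Δx = 12.9 m.

12.9 m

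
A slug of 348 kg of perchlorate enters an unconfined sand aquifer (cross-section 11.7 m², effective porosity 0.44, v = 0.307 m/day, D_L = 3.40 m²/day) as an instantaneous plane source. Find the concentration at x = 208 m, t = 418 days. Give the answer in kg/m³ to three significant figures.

0.166 kg/m³

For an instantaneous plane source, C(x,t) = M/(n_e·A·√(4πDt)) · exp(−(x−vt)²/(4Dt)), with n_e·A the pore (flow) area.
Plume center vt = 0.307 × 418 = 128.326 m, so the well at 208 m is 79.674 m downgradient of the peak.
√(4πDt) = 133.6 m, giving peak height M/(n_e·A·√(4πDt)) = 348/(0.44 × 11.7 × 133.6) = 0.5060 kg/m³.
(x−vt)²/(4Dt) = (79.674)²/(4 × 3.40 × 418) = 1.117; exp(−1.117) = 0.3273.
C = 0.5060 × 0.3273 = 0.166 kg/m³.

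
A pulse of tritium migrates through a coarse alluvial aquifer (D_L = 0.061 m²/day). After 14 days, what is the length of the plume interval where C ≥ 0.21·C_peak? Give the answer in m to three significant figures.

4.62 m

The plume is Gaussian with σ = √(2Dt) = √(2 × 0.061 × 14) = 1.307 m.
C/C_peak = exp(−Δx²/(2σ²)) = 0.21 ⇒ Δx = σ·√(−2 ln 0.21) = 1.307 × 1.767 = 2.309 m.
Width = 2Δx = 4.62 m.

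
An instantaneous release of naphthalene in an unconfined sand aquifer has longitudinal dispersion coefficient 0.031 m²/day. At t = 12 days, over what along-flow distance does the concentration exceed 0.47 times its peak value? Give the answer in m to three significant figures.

2.12 m

The plume is Gaussian with σ = √(2Dt) = √(2 × 0.031 × 12) = 0.8626 m.
C/C_peak = exp(−Δx²/(2σ²)) = 0.47 ⇒ Δx = σ·√(−2 ln 0.47) = 0.8626 × 1.229 = 1.060 m.
Width = 2Δx = 2.12 m.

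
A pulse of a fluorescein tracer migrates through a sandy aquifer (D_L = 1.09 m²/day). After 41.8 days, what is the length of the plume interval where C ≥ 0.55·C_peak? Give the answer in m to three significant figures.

The plume is Gaussian with σ = √(2Dt) = √(2 × 1.09 × 41.8) = 9.546 m.
C/C_peak = exp(−Δx²/(2σ²)) = 0.55 ⇒ Δx = σ·√(−2 ln 0.55) = 9.546 × 1.093 = 10.43 m.
Width = 2Δx = 20.9 m.

20.9 m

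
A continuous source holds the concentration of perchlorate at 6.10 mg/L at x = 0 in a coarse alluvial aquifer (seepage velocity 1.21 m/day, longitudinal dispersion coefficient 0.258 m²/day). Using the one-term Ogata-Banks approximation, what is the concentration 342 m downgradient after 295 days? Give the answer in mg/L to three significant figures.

5.41 mg/L

For a continuous step input, C/C₀ ≈ ½·erfc((x−vt)/(2√(Dt))).
vt = 1.21 × 295 = 356.95 m and 2√(Dt) = 2√(0.258 × 295) = 17.45 m.
Argument (x−vt)/(2√(Dt)) = (342 − 356.95)/17.45 = -0.8567; ½·erfc(-0.8567) = 0.8872.
C = 6.10 × 0.8872 = 5.41 mg/L.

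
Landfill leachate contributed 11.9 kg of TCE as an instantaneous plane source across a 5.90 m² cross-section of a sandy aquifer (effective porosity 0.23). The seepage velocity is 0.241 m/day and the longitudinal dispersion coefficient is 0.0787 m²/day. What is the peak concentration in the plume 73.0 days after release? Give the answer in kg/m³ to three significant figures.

The peak of an instantaneous 1D plume sits at x = vt; there the Gaussian factor is 1 and C_max = M/(n_e·A·√(4πDt)), where n_e·A is the pore area the mass is dissolved in.
√(4πDt) = √(4π × 0.0787 × 73.0) = 8.497 m, so C_max = 11.9/(0.23 × 5.90 × 8.497) = 1.03 kg/m³.

1.03 kg/m³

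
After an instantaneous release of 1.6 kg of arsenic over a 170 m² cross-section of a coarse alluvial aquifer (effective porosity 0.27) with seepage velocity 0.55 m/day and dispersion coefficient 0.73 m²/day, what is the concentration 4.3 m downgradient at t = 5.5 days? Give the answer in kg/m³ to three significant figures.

0.00444 kg/m³

For an instantaneous plane source, C(x,t) = M/(n_e·A·√(4πDt)) · exp(−(x−vt)²/(4Dt)), with n_e·A the pore (flow) area.
Plume center vt = 0.55 × 5.5 = 3.025 m, so the well at 4.3 m is 1.275 m downgradient of the peak.
√(4πDt) = 7.103 m, giving peak height M/(n_e·A·√(4πDt)) = 1.6/(0.27 × 170 × 7.103) = 0.004908 kg/m³.
(x−vt)²/(4Dt) = (1.275)²/(4 × 0.73 × 5.5) = 0.1012; exp(−0.1012) = 0.9038.
C = 0.004908 × 0.9038 = 0.00444 kg/m³.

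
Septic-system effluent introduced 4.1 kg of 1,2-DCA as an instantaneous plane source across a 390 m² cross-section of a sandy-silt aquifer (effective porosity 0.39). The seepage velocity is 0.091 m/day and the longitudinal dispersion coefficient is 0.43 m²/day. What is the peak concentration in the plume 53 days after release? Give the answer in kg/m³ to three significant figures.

0.00159 kg/m³

The peak of an instantaneous 1D plume sits at x = vt; there the Gaussian factor is 1 and C_max = M/(n_e·A·√(4πDt)), where n_e·A is the pore area the mass is dissolved in.
√(4πDt) = √(4π × 0.43 × 53) = 16.92 m, so C_max = 4.1/(0.39 × 390 × 16.92) = 0.00159 kg/m³.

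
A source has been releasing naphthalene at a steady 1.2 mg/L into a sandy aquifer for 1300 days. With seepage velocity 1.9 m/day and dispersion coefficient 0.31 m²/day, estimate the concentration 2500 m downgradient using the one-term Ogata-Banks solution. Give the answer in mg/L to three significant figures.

For a continuous step input, C/C₀ ≈ ½·erfc((x−vt)/(2√(Dt))).
vt = 1.9 × 1300 = 2470 m and 2√(Dt) = 2√(0.31 × 1300) = 40.15 m.
Argument (x−vt)/(2√(Dt)) = (2500 − 2470)/40.15 = 0.7472; ½·erfc(0.7472) = 0.1453.
C = 1.2 × 0.1453 = 0.174 mg/L.

0.174 mg/L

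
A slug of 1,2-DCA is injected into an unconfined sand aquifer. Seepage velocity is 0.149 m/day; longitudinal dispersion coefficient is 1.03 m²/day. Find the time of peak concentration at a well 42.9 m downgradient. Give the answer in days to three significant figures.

For the 1D instantaneous-source solution, setting ∂C/∂t = 0 at fixed x gives v²t² + 2Dt − x² = 0, so t = (√(D² + v²x²) − D)/v².
√(D² + v²x²) = √(1.03² + 0.149² × 42.9²) = 6.475; v² = 0.022201.
t = (6.475 − 1.03)/0.022201 = 245 days (vs. the pure-advection estimate x/v = 288 d).

245 days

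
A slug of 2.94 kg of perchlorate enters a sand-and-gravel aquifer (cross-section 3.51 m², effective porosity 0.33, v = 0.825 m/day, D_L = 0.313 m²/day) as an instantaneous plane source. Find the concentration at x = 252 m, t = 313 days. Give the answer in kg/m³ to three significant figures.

0.0655 kg/m³

For an instantaneous plane source, C(x,t) = M/(n_e·A·√(4πDt)) · exp(−(x−vt)²/(4Dt)), with n_e·A the pore (flow) area.
Plume center vt = 0.825 × 313 = 258.225 m, so the well at 252 m is 6.225 m upgradient of the peak.
√(4πDt) = 35.09 m, giving peak height M/(n_e·A·√(4πDt)) = 2.94/(0.33 × 3.51 × 35.09) = 0.07233 kg/m³.
(x−vt)²/(4Dt) = (-6.225)²/(4 × 0.313 × 313) = 0.09888; exp(−0.09888) = 0.9059.
C = 0.07233 × 0.9059 = 0.0655 kg/m³.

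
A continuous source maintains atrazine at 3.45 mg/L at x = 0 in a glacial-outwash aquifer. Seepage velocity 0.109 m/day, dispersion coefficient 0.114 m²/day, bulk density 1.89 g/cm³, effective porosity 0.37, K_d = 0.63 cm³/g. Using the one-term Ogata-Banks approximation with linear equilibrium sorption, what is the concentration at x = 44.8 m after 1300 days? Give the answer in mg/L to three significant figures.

0.313 mg/L

Retardation factor R = 1 + ρ_b·K_d/n = 1 + 1.89 × 0.63/0.37 = 4.218.
Sorption retards both mechanisms: v_R = v/R = 0.02584 m/day, D_R = D/R = 0.02703 m²/day.
v_R·t = 0.02584 × 1300 = 33.592 m; 2√(D_R t) = 11.86 m; argument = (44.8 − 33.592)/11.86 = 0.9450.
C = C₀ × ½·erfc(0.9450) = 3.45 × 0.09070 = 0.313 mg/L.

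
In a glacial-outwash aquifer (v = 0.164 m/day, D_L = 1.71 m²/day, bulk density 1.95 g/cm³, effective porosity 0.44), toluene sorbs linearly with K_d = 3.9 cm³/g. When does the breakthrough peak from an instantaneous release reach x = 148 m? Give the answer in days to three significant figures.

Retardation factor R = 1 + ρ_b·K_d/n = 1 + 1.95 × 3.9/0.44 = 18.28.
Sorption retards both mechanisms: v_R = v/R = 0.008972 m/day, D_R = D/R = 0.09354 m²/day.
Peak time from v_R²t² + 2D_R t − x² = 0: t = (√(D_R² + v_R²x²) − D_R)/v_R².
√(D_R² + v_R²x²) = √(0.09354² + 0.008972² × 148²) = 1.331; v_R² = 8.050e-05.
t = (1.331 − 0.09354)/8.050e-05 = 15400 days.

15400 days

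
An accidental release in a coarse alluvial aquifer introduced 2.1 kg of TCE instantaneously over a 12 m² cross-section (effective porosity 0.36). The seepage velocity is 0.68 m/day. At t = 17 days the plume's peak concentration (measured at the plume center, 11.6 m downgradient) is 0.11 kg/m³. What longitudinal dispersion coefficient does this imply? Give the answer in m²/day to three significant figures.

0.0914 m²/day

At the plume center C_max = M/(n_e·A·√(4πDt)), so D = M²/(4πt·(n_e·A·C_max)²).
n_e·A·C_max = 0.36 × 12 × 0.11 = 0.4752 kg/m.
D = 2.1²/(4π × 17 × 0.4752²) = 0.0914 m²/day.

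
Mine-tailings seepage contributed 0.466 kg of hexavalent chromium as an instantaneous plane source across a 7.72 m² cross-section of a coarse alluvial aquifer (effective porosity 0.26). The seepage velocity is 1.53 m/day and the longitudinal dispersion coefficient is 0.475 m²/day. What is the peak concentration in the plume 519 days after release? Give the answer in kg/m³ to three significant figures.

The peak of an instantaneous 1D plume sits at x = vt; there the Gaussian factor is 1 and C_max = M/(n_e·A·√(4πDt)), where n_e·A is the pore area the mass is dissolved in.
√(4πDt) = √(4π × 0.475 × 519) = 55.66 m, so C_max = 0.466/(0.26 × 7.72 × 55.66) = 0.00417 kg/m³.

0.00417 kg/m³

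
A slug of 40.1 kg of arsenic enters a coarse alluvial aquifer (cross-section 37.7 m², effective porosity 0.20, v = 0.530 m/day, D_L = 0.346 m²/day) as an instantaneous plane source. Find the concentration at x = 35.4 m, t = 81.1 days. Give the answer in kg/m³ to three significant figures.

For an instantaneous plane source, C(x,t) = M/(n_e·A·√(4πDt)) · exp(−(x−vt)²/(4Dt)), with n_e·A the pore (flow) area.
Plume center vt = 0.530 × 81.1 = 42.983 m, so the well at 35.4 m is 7.583 m upgradient of the peak.
√(4πDt) = 18.78 m, giving peak height M/(n_e·A·√(4πDt)) = 40.1/(0.20 × 37.7 × 18.78) = 0.2832 kg/m³.
(x−vt)²/(4Dt) = (-7.583)²/(4 × 0.346 × 81.1) = 0.5123; exp(−0.5123) = 0.5991.
C = 0.2832 × 0.5991 = 0.170 kg/m³.

0.170 kg/m³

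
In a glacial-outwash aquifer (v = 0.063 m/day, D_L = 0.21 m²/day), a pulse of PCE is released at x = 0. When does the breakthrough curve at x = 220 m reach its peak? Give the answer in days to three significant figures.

For the 1D instantaneous-source solution, setting ∂C/∂t = 0 at fixed x gives v²t² + 2Dt − x² = 0, so t = (√(D² + v²x²) − D)/v².
√(D² + v²x²) = √(0.21² + 0.063² × 220²) = 13.86; v² = 0.003969.
t = (13.86 − 0.21)/0.003969 = 3440 days (vs. the pure-advection estimate x/v = 3490 d).

3440 days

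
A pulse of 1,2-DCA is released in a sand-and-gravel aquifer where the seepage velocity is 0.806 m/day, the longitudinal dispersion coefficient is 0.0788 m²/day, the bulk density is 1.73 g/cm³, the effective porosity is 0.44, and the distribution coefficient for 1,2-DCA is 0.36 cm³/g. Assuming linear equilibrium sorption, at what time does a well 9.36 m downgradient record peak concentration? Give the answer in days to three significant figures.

27.8 days

Retardation factor R = 1 + ρ_b·K_d/n = 1 + 1.73 × 0.36/0.44 = 2.415.
Sorption retards both mechanisms: v_R = v/R = 0.3337 m/day, D_R = D/R = 0.03263 m²/day.
Peak time from v_R²t² + 2D_R t − x² = 0: t = (√(D_R² + v_R²x²) − D_R)/v_R².
√(D_R² + v_R²x²) = √(0.03263² + 0.3337² × 9.36²) = 3.124; v_R² = 0.1114.
t = (3.124 − 0.03263)/0.1114 = 27.8 days.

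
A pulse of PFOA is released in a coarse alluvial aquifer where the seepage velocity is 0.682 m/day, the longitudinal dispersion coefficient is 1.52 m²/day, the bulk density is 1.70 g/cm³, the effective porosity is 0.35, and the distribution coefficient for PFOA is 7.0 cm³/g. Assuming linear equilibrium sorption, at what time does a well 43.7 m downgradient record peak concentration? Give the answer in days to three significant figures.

Retardation factor R = 1 + ρ_b·K_d/n = 1 + 1.70 × 7.0/0.35 = 35.00.
Sorption retards both mechanisms: v_R = v/R = 0.01949 m/day, D_R = D/R = 0.04343 m²/day.
Peak time from v_R²t² + 2D_R t − x² = 0: t = (√(D_R² + v_R²x²) − D_R)/v_R².
√(D_R² + v_R²x²) = √(0.04343² + 0.01949² × 43.7²) = 0.8528; v_R² = 0.0003799.
t = (0.8528 − 0.04343)/0.0003799 = 2130 days.

2130 days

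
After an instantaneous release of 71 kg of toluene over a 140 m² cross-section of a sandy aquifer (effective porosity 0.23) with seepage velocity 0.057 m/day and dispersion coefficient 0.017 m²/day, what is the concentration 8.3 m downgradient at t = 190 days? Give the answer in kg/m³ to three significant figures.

For an instantaneous plane source, C(x,t) = M/(n_e·A·√(4πDt)) · exp(−(x−vt)²/(4Dt)), with n_e·A the pore (flow) area.
Plume center vt = 0.057 × 190 = 10.83 m, so the well at 8.3 m is 2.53 m upgradient of the peak.
√(4πDt) = 6.371 m, giving peak height M/(n_e·A·√(4πDt)) = 71/(0.23 × 140 × 6.371) = 0.3461 kg/m³.
(x−vt)²/(4Dt) = (-2.53)²/(4 × 0.017 × 190) = 0.4954; exp(−0.4954) = 0.6093.
C = 0.3461 × 0.6093 = 0.211 kg/m³.

0.211 kg/m³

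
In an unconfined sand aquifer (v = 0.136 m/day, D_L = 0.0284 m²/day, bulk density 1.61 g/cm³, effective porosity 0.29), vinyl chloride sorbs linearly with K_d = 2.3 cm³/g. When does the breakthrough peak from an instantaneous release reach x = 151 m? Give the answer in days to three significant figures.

Retardation factor R = 1 + ρ_b·K_d/n = 1 + 1.61 × 2.3/0.29 = 13.77.
Sorption retards both mechanisms: v_R = v/R = 0.009877 m/day, D_R = D/R = 0.002062 m²/day.
Peak time from v_R²t² + 2D_R t − x² = 0: t = (√(D_R² + v_R²x²) − D_R)/v_R².
√(D_R² + v_R²x²) = √(0.002062² + 0.009877² × 151²) = 1.491; v_R² = 9.756e-05.
t = (1.491 − 0.002062)/9.756e-05 = 15300 days.

15300 days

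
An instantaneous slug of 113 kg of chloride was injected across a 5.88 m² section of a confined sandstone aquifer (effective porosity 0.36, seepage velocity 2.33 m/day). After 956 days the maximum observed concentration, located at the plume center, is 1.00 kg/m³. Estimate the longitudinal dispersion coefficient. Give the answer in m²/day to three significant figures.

0.237 m²/day

At the plume center C_max = M/(n_e·A·√(4πDt)), so D = M²/(4πt·(n_e·A·C_max)²).
n_e·A·C_max = 0.36 × 5.88 × 1.00 = 2.117 kg/m.
D = 113²/(4π × 956 × 2.117²) = 0.237 m²/day.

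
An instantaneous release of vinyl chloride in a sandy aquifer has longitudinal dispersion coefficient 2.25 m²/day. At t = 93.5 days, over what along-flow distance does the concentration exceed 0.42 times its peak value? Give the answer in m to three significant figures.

The plume is Gaussian with σ = √(2Dt) = √(2 × 2.25 × 93.5) = 20.51 m.
C/C_peak = exp(−Δx²/(2σ²)) = 0.42 ⇒ Δx = σ·√(−2 ln 0.42) = 20.51 × 1.317 = 27.01 m.
Width = 2Δx = 54.0 m.

54.0 m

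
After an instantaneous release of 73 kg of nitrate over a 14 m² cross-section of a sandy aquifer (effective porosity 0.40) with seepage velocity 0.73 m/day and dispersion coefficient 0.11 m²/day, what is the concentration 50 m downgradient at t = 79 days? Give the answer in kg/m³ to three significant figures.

For an instantaneous plane source, C(x,t) = M/(n_e·A·√(4πDt)) · exp(−(x−vt)²/(4Dt)), with n_e·A the pore (flow) area.
Plume center vt = 0.73 × 79 = 57.67 m, so the well at 50 m is 7.67 m upgradient of the peak.
√(4πDt) = 10.45 m, giving peak height M/(n_e·A·√(4πDt)) = 73/(0.40 × 14 × 10.45) = 1.247 kg/m³.
(x−vt)²/(4Dt) = (-7.67)²/(4 × 0.11 × 79) = 1.692; exp(−1.692) = 0.1842.
C = 1.247 × 0.1842 = 0.230 kg/m³.

0.230 kg/m³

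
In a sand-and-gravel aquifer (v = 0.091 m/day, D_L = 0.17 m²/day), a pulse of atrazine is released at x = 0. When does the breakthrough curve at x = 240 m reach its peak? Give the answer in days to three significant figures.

2620 days

For the 1D instantaneous-source solution, setting ∂C/∂t = 0 at fixed x gives v²t² + 2Dt − x² = 0, so t = (√(D² + v²x²) − D)/v².
√(D² + v²x²) = √(0.17² + 0.091² × 240²) = 21.84; v² = 0.008281.
t = (21.84 − 0.17)/0.008281 = 2620 days (vs. the pure-advection estimate x/v = 2640 d).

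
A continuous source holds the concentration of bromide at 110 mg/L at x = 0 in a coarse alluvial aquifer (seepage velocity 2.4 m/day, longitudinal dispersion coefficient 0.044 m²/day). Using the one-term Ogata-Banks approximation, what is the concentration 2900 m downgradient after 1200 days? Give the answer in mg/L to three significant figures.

2.84 mg/L

For a continuous step input, C/C₀ ≈ ½·erfc((x−vt)/(2√(Dt))).
vt = 2.4 × 1200 = 2880 m and 2√(Dt) = 2√(0.044 × 1200) = 14.53 m.
Argument (x−vt)/(2√(Dt)) = (2900 − 2880)/14.53 = 1.376; ½·erfc(1.376) = 0.02583.
C = 110 × 0.02583 = 2.84 mg/L.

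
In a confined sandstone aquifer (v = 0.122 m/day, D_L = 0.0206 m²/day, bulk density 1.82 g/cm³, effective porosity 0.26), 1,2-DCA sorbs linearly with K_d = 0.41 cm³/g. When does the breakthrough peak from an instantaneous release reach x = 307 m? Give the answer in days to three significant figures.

9730 days

Retardation factor R = 1 + ρ_b·K_d/n = 1 + 1.82 × 0.41/0.26 = 3.870.
Sorption retards both mechanisms: v_R = v/R = 0.03152 m/day, D_R = D/R = 0.005323 m²/day.
Peak time from v_R²t² + 2D_R t − x² = 0: t = (√(D_R² + v_R²x²) − D_R)/v_R².
√(D_R² + v_R²x²) = √(0.005323² + 0.03152² × 307²) = 9.677; v_R² = 0.0009935.
t = (9.677 − 0.005323)/0.0009935 = 9730 days.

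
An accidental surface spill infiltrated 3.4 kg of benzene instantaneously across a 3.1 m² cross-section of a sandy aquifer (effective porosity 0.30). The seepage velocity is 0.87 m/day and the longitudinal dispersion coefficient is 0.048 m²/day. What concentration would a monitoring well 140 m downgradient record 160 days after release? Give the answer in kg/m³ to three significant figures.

0.364 kg/m³

For an instantaneous plane source, C(x,t) = M/(n_e·A·√(4πDt)) · exp(−(x−vt)²/(4Dt)), with n_e·A the pore (flow) area.
Plume center vt = 0.87 × 160 = 139.2 m, so the well at 140 m is 0.8 m downgradient of the peak.
√(4πDt) = 9.824 m, giving peak height M/(n_e·A·√(4πDt)) = 3.4/(0.30 × 3.1 × 9.824) = 0.3721 kg/m³.
(x−vt)²/(4Dt) = (0.8)²/(4 × 0.048 × 160) = 0.02083; exp(−0.02083) = 0.9794.
C = 0.3721 × 0.9794 = 0.364 kg/m³.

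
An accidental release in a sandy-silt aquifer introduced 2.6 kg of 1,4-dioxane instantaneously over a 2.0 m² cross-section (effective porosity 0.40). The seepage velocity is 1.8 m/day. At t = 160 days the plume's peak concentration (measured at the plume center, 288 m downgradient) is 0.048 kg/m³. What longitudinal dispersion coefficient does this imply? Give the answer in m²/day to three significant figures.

2.28 m²/day

At the plume center C_max = M/(n_e·A·√(4πDt)), so D = M²/(4πt·(n_e·A·C_max)²).
n_e·A·C_max = 0.40 × 2.0 × 0.048 = 0.03840 kg/m.
D = 2.6²/(4π × 160 × 0.03840²) = 2.28 m²/day.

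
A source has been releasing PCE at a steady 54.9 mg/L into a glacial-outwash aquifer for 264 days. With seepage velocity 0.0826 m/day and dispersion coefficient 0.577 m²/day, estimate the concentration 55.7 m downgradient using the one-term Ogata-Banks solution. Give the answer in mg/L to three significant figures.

For a continuous step input, C/C₀ ≈ ½·erfc((x−vt)/(2√(Dt))).
vt = 0.0826 × 264 = 21.8064 m and 2√(Dt) = 2√(0.577 × 264) = 24.68 m.
Argument (x−vt)/(2√(Dt)) = (55.7 − 21.8064)/24.68 = 1.373; ½·erfc(1.373) = 0.02609.
C = 54.9 × 0.02609 = 1.43 mg/L.

1.43 mg/L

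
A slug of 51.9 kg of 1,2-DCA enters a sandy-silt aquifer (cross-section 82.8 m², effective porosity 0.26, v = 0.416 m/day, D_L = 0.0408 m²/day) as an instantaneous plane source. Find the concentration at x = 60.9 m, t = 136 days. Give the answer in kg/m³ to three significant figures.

0.124 kg/m³

For an instantaneous plane source, C(x,t) = M/(n_e·A·√(4πDt)) · exp(−(x−vt)²/(4Dt)), with n_e·A the pore (flow) area.
Plume center vt = 0.416 × 136 = 56.576 m, so the well at 60.9 m is 4.324 m downgradient of the peak.
√(4πDt) = 8.350 m, giving peak height M/(n_e·A·√(4πDt)) = 51.9/(0.26 × 82.8 × 8.350) = 0.2887 kg/m³.
(x−vt)²/(4Dt) = (4.324)²/(4 × 0.0408 × 136) = 0.8424; exp(−0.8424) = 0.4307.
C = 0.2887 × 0.4307 = 0.124 kg/m³.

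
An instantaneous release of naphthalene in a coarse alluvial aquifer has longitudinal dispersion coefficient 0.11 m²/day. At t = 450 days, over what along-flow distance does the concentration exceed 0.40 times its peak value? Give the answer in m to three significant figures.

The plume is Gaussian with σ = √(2Dt) = √(2 × 0.11 × 450) = 9.950 m.
C/C_peak = exp(−Δx²/(2σ²)) = 0.40 ⇒ Δx = σ·√(−2 ln 0.40) = 9.950 × 1.354 = 13.47 m.
Width = 2Δx = 26.9 m.

26.9 m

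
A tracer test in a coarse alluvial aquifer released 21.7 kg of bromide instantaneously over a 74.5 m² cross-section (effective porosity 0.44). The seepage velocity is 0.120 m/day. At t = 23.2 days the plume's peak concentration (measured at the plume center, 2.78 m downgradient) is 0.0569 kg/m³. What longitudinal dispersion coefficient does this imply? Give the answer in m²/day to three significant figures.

0.464 m²/day

At the plume center C_max = M/(n_e·A·√(4πDt)), so D = M²/(4πt·(n_e·A·C_max)²).
n_e·A·C_max = 0.44 × 74.5 × 0.0569 = 1.865 kg/m.
D = 21.7²/(4π × 23.2 × 1.865²) = 0.464 m²/day.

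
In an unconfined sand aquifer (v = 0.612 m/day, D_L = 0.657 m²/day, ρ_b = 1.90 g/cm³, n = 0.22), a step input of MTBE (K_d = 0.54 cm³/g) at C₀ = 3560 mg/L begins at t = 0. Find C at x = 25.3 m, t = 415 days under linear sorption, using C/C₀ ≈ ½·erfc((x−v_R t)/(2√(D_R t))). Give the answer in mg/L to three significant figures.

Retardation factor R = 1 + ρ_b·K_d/n = 1 + 1.90 × 0.54/0.22 = 5.664.
Sorption retards both mechanisms: v_R = v/R = 0.1081 m/day, D_R = D/R = 0.1160 m²/day.
v_R·t = 0.1081 × 415 = 44.8615 m; 2√(D_R t) = 13.88 m; argument = (25.3 − 44.8615)/13.88 = -1.409.
C = C₀ × ½·erfc(-1.409) = 3560 × 0.9768 = 3480 mg/L.

3480 mg/L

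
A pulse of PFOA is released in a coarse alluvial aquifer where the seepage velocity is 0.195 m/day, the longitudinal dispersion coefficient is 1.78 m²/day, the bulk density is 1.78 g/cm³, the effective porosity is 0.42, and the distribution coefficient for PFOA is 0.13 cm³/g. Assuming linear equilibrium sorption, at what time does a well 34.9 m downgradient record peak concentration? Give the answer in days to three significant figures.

214 days

Retardation factor R = 1 + ρ_b·K_d/n = 1 + 1.78 × 0.13/0.42 = 1.551.
Sorption retards both mechanisms: v_R = v/R = 0.1257 m/day, D_R = D/R = 1.148 m²/day.
Peak time from v_R²t² + 2D_R t − x² = 0: t = (√(D_R² + v_R²x²) − D_R)/v_R².
√(D_R² + v_R²x²) = √(1.148² + 0.1257² × 34.9²) = 4.535; v_R² = 0.01580.
t = (4.535 − 1.148)/0.01580 = 214 days.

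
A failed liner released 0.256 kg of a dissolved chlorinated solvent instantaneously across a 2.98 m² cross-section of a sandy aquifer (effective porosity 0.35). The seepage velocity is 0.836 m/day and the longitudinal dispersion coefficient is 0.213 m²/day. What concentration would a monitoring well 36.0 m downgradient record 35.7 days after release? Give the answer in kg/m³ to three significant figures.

0.00723 kg/m³

For an instantaneous plane source, C(x,t) = M/(n_e·A·√(4πDt)) · exp(−(x−vt)²/(4Dt)), with n_e·A the pore (flow) area.
Plume center vt = 0.836 × 35.7 = 29.8452 m, so the well at 36.0 m is 6.1548 m downgradient of the peak.
√(4πDt) = 9.775 m, giving peak height M/(n_e·A·√(4πDt)) = 0.256/(0.35 × 2.98 × 9.775) = 0.02511 kg/m³.
(x−vt)²/(4Dt) = (6.1548)²/(4 × 0.213 × 35.7) = 1.245; exp(−1.245) = 0.2879.
C = 0.02511 × 0.2879 = 0.00723 kg/m³.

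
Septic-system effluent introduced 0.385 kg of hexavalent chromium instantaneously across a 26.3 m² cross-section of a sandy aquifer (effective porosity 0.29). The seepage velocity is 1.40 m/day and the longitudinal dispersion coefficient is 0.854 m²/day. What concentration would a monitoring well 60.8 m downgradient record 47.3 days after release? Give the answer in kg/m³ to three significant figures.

For an instantaneous plane source, C(x,t) = M/(n_e·A·√(4πDt)) · exp(−(x−vt)²/(4Dt)), with n_e·A the pore (flow) area.
Plume center vt = 1.40 × 47.3 = 66.22 m, so the well at 60.8 m is 5.42 m upgradient of the peak.
√(4πDt) = 22.53 m, giving peak height M/(n_e·A·√(4πDt)) = 0.385/(0.29 × 26.3 × 22.53) = 0.002241 kg/m³.
(x−vt)²/(4Dt) = (-5.42)²/(4 × 0.854 × 47.3) = 0.1818; exp(−0.1818) = 0.8338.
C = 0.002241 × 0.8338 = 0.00187 kg/m³.

0.00187 kg/m³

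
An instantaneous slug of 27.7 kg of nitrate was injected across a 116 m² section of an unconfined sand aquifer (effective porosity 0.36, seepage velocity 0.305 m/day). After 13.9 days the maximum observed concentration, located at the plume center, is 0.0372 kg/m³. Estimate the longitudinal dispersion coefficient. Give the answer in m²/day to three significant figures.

At the plume center C_max = M/(n_e·A·√(4πDt)), so D = M²/(4πt·(n_e·A·C_max)²).
n_e·A·C_max = 0.36 × 116 × 0.0372 = 1.553 kg/m.
D = 27.7²/(4π × 13.9 × 1.553²) = 1.82 m²/day.

1.82 m²/day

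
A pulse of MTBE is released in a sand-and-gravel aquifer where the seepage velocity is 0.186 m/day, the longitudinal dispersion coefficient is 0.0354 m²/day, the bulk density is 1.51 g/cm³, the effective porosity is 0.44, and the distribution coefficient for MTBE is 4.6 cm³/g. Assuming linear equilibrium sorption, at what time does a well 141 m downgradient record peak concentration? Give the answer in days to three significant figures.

12700 days

Retardation factor R = 1 + ρ_b·K_d/n = 1 + 1.51 × 4.6/0.44 = 16.79.
Sorption retards both mechanisms: v_R = v/R = 0.01108 m/day, D_R = D/R = 0.002108 m²/day.
Peak time from v_R²t² + 2D_R t − x² = 0: t = (√(D_R² + v_R²x²) − D_R)/v_R².
√(D_R² + v_R²x²) = √(0.002108² + 0.01108² × 141²) = 1.562; v_R² = 0.0001228.
t = (1.562 − 0.002108)/0.0001228 = 12700 days.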